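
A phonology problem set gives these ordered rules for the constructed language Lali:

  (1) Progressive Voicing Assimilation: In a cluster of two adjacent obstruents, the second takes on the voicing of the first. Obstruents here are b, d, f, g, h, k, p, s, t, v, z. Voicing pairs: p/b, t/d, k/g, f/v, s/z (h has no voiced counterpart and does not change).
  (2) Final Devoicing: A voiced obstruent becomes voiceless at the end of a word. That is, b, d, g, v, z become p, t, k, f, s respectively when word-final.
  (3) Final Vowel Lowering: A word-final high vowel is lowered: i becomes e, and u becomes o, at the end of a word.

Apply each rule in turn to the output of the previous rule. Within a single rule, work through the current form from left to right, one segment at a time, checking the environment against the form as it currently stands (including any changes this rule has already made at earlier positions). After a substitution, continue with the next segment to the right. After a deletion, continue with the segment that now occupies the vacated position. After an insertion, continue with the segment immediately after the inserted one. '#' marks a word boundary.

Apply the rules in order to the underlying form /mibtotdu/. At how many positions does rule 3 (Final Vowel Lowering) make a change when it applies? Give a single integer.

1

(1) Progressive Voicing Assimilation: [mibtotdu] → [mibdottu]
(2) Final Devoicing: no change — [mibdottu]
(3) Final Vowel Lowering: [mibdottu] → [mibdotto]
Rule 3 changed 1 position(s).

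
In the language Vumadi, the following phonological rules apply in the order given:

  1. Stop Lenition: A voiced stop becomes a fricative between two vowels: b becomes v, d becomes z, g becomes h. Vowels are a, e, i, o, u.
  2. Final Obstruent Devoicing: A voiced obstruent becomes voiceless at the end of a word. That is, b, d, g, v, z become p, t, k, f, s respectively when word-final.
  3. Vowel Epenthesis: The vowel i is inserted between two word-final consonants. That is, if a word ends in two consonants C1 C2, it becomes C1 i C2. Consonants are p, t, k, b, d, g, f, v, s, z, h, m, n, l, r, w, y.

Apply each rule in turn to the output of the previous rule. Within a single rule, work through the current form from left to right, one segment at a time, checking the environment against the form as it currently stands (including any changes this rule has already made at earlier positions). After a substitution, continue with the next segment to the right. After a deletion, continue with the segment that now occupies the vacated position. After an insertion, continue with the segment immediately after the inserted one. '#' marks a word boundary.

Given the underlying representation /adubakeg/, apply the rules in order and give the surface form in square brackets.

1 Stop Lenition: [adubakeg] → [azuvakeg]
2 Final Obstruent Devoicing: [azuvakeg] → [azuvakek]
3 Vowel Epenthesis: no change — [azuvakek]

[azuvakek]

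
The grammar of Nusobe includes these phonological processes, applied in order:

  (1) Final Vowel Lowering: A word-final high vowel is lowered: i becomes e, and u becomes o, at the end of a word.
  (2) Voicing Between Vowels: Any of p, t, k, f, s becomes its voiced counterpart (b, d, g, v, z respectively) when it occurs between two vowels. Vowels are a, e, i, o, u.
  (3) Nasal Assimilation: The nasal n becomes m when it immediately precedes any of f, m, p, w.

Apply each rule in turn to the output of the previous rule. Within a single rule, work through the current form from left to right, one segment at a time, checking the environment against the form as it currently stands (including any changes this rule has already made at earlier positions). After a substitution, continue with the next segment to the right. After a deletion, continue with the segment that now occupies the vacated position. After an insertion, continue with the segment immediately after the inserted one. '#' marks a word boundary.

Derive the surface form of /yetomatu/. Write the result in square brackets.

(1) Final Vowel Lowering: [yetomatu] → [yetomato]
(2) Voicing Between Vowels: [yetomato] → [yedomado]
(3) Nasal Assimilation: no change — [yedomado]

[yedomado]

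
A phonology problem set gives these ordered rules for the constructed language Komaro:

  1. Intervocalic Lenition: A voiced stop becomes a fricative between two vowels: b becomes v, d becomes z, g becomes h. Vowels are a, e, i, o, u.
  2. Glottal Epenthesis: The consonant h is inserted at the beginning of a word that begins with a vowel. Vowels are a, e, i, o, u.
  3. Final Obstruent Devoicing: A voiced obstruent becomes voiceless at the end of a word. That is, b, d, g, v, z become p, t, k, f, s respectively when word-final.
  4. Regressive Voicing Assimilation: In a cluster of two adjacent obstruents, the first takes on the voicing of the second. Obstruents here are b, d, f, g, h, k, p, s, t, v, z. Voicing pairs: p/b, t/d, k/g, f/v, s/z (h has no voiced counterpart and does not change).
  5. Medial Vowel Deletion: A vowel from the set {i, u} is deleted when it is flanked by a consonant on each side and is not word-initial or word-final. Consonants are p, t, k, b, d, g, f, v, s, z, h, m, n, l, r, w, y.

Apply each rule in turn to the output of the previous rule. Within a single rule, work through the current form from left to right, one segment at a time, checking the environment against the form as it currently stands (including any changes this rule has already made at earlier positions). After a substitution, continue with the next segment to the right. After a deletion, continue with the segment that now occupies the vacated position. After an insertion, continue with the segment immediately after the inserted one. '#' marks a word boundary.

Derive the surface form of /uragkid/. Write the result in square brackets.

1 Intervocalic Lenition: no change — [uragkid]
2 Glottal Epenthesis: [uragkid] → [huragkid]
3 Final Obstruent Devoicing: [huragkid] → [huragkit]
4 Regressive Voicing Assimilation: [huragkit] → [hurakkit]
5 Medial Vowel Deletion: [hurakkit] → [hrakkt]

[hrakkt]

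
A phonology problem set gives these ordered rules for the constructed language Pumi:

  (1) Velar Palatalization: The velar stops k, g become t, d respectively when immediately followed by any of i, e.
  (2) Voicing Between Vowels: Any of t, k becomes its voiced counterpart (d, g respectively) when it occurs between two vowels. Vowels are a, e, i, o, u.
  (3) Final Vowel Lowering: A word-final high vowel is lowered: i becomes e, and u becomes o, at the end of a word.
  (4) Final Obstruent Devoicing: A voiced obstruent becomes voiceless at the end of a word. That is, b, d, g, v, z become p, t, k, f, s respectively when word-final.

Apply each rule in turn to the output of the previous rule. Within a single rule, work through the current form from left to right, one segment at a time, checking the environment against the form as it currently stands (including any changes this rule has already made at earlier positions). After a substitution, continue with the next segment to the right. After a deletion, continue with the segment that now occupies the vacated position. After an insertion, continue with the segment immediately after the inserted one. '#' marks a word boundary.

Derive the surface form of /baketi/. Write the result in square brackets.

[badede]

(1) Velar Palatalization: [baketi] → [bateti]
(2) Voicing Between Vowels: [bateti] → [badedi]
(3) Final Vowel Lowering: [badedi] → [badede]
(4) Final Obstruent Devoicing: no change — [badede]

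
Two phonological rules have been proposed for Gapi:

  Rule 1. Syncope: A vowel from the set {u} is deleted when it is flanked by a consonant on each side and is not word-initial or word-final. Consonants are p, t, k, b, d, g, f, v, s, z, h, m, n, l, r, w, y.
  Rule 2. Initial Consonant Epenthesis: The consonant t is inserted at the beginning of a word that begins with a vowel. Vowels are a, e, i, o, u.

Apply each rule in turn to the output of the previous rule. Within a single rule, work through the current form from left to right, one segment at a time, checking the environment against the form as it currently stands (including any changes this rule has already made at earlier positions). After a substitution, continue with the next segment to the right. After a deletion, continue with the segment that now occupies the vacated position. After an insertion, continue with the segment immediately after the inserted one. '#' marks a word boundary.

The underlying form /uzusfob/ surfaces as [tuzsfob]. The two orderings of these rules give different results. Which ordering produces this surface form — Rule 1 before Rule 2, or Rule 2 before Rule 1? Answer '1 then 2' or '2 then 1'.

Order 1 then 2:
  1 Syncope: [uzusfob] → [uzsfob]
  2 Initial Consonant Epenthesis: [uzsfob] → [tuzsfob]
  result: [tuzsfob]
Order 2 then 1:
  2 Initial Consonant Epenthesis: [uzusfob] → [tuzusfob]
  1 Syncope: [tuzusfob] → [tzsfob]
  result: [tzsfob]

1 then 2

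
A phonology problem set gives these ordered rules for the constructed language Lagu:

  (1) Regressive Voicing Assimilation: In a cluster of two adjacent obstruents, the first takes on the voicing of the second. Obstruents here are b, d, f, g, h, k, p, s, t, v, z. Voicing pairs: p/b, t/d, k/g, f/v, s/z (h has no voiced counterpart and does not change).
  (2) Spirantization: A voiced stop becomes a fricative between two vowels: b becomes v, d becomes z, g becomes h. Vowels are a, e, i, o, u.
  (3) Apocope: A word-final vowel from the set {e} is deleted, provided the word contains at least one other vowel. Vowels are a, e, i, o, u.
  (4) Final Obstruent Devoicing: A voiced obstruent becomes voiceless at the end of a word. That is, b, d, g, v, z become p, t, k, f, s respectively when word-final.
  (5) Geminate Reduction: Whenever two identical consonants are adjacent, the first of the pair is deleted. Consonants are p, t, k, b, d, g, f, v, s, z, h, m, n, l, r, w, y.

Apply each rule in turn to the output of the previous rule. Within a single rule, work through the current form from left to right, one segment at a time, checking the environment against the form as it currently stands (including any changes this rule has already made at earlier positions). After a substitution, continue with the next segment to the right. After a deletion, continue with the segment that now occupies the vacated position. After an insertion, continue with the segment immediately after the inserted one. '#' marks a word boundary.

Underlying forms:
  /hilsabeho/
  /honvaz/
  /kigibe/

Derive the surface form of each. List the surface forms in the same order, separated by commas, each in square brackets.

[hilsaveho], [honvas], [kihif]

/hilsabeho/:
  (1) Regressive Voicing Assimilation: no change — [hilsabeho]
  (2) Spirantization: [hilsabeho] → [hilsaveho]
  (3) Apocope: no change — [hilsaveho]
  (4) Final Obstruent Devoicing: no change — [hilsaveho]
  (5) Geminate Reduction: no change — [hilsaveho]
/honvaz/:
  (1) Regressive Voicing Assimilation: no change — [honvaz]
  (2) Spirantization: no change — [honvaz]
  (3) Apocope: no change — [honvaz]
  (4) Final Obstruent Devoicing: [honvaz] → [honvas]
  (5) Geminate Reduction: no change — [honvas]
/kigibe/:
  (1) Regressive Voicing Assimilation: no change — [kigibe]
  (2) Spirantization: [kigibe] → [kihive]
  (3) Apocope: [kihive] → [kihiv]
  (4) Final Obstruent Devoicing: [kihiv] → [kihif]
  (5) Geminate Reduction: no change — [kihif]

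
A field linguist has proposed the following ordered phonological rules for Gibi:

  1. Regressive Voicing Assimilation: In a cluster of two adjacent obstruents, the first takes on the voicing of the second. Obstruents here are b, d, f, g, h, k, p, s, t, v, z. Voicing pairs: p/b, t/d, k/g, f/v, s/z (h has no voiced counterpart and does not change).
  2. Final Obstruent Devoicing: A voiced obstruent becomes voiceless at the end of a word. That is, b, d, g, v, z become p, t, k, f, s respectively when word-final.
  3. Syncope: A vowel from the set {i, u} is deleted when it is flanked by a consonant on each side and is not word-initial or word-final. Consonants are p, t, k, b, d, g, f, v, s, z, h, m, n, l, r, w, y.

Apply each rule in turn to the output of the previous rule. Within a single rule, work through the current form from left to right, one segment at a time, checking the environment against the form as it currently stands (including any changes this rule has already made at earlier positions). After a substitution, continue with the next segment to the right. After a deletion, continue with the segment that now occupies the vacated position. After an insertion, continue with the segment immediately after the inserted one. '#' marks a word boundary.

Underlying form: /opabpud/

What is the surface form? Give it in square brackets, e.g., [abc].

1 Regressive Voicing Assimilation: [opabpud] → [opappud]
2 Final Obstruent Devoicing: [opappud] → [opapput]
3 Syncope: [opapput] → [opappt]

[opappt]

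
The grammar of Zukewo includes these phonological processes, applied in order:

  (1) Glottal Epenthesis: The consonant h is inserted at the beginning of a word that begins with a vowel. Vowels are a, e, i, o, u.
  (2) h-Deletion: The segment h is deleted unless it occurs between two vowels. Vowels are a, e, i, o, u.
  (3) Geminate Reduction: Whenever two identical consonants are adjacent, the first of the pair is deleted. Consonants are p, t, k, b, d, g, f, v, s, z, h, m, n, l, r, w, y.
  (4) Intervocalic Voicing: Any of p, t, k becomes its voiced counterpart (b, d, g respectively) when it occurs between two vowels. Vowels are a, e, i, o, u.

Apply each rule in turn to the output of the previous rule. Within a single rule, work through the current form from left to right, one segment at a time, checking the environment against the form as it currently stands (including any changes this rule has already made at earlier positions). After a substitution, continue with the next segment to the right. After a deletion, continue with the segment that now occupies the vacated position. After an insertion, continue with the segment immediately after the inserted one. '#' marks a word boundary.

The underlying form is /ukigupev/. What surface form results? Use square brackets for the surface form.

(1) Glottal Epenthesis: [ukigupev] → [hukigupev]
(2) h-Deletion: [hukigupev] → [ukigupev]
(3) Geminate Reduction: no change — [ukigupev]
(4) Intervocalic Voicing: [ukigupev] → [ugigubev]

[ugigubev]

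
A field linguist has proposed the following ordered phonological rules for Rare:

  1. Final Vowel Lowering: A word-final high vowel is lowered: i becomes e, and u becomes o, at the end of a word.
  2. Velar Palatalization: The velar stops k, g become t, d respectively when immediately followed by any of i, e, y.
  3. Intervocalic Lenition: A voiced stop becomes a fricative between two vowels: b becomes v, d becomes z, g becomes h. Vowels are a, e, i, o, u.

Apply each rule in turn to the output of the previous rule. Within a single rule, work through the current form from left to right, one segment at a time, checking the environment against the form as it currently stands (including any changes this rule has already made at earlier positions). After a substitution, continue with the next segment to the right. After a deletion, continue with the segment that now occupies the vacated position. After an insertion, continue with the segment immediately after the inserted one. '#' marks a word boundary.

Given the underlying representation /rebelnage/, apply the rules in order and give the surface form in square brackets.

[revelnaze]

1 Final Vowel Lowering: no change — [rebelnage]
2 Velar Palatalization: [rebelnage] → [rebelnade]
3 Intervocalic Lenition: [rebelnade] → [revelnaze]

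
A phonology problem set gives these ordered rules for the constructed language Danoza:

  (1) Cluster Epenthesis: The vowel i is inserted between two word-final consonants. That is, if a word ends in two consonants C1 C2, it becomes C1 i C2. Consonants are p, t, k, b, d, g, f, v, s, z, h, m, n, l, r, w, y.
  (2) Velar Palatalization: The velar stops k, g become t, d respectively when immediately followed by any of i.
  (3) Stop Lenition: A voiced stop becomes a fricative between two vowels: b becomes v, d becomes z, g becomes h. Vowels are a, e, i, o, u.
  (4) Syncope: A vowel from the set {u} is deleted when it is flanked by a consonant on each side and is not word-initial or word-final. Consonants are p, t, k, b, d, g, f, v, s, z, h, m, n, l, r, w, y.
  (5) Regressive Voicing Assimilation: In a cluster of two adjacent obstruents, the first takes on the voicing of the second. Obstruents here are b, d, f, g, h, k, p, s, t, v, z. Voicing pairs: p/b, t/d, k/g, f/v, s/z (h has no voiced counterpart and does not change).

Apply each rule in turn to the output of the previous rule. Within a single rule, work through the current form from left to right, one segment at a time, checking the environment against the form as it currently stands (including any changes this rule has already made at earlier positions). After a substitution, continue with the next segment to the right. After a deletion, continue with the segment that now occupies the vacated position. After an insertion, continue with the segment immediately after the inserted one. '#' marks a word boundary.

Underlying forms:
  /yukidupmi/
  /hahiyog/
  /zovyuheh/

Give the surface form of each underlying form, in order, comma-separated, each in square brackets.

[ytispmi], [hahiyog], [zovyheh]

/yukidupmi/:
  (1) Cluster Epenthesis: no change — [yukidupmi]
  (2) Velar Palatalization: [yukidupmi] → [yutidupmi]
  (3) Stop Lenition: [yutidupmi] → [yutizupmi]
  (4) Syncope: [yutizupmi] → [ytizpmi]
  (5) Regressive Voicing Assimilation: [ytizpmi] → [ytispmi]
/hahiyog/:
  (1) Cluster Epenthesis: no change — [hahiyog]
  (2) Velar Palatalization: no change — [hahiyog]
  (3) Stop Lenition: no change — [hahiyog]
  (4) Syncope: no change — [hahiyog]
  (5) Regressive Voicing Assimilation: no change — [hahiyog]
/zovyuheh/:
  (1) Cluster Epenthesis: no change — [zovyuheh]
  (2) Velar Palatalization: no change — [zovyuheh]
  (3) Stop Lenition: no change — [zovyuheh]
  (4) Syncope: [zovyuheh] → [zovyheh]
  (5) Regressive Voicing Assimilation: no change — [zovyheh]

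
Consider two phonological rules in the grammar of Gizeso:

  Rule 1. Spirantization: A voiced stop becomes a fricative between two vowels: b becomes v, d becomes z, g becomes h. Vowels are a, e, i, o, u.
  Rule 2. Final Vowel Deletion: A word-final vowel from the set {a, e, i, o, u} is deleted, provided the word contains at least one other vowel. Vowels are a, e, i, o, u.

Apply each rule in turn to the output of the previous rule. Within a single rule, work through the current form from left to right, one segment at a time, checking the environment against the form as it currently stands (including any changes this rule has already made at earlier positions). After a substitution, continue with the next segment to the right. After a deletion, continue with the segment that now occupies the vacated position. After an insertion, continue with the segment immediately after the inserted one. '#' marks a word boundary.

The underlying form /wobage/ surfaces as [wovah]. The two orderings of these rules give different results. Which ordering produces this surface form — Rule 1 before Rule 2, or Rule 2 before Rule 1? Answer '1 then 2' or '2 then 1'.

Order 1 then 2:
  1 Spirantization: [wobage] → [wovahe]
  2 Final Vowel Deletion: [wovahe] → [wovah]
  result: [wovah]
Order 2 then 1:
  2 Final Vowel Deletion: [wobage] → [wobag]
  1 Spirantization: [wobag] → [wovag]
  result: [wovag]

1 then 2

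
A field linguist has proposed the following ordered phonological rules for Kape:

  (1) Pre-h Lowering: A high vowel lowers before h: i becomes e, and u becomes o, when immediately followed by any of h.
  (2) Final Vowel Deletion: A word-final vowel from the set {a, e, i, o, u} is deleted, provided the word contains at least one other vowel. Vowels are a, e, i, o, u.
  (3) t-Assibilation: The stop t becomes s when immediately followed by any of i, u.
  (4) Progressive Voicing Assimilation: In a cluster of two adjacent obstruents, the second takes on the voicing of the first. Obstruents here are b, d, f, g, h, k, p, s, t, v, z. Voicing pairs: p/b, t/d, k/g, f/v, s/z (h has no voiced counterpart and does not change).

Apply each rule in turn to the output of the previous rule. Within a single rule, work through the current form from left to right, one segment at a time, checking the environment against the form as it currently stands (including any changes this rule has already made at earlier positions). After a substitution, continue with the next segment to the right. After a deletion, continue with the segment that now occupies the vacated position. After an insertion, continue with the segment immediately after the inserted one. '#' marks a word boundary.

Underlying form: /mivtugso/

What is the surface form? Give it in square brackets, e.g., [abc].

(1) Pre-h Lowering: no change — [mivtugso]
(2) Final Vowel Deletion: [mivtugso] → [mivtugs]
(3) t-Assibilation: [mivtugs] → [mivsugs]
(4) Progressive Voicing Assimilation: [mivsugs] → [mivzugz]

[mivzugz]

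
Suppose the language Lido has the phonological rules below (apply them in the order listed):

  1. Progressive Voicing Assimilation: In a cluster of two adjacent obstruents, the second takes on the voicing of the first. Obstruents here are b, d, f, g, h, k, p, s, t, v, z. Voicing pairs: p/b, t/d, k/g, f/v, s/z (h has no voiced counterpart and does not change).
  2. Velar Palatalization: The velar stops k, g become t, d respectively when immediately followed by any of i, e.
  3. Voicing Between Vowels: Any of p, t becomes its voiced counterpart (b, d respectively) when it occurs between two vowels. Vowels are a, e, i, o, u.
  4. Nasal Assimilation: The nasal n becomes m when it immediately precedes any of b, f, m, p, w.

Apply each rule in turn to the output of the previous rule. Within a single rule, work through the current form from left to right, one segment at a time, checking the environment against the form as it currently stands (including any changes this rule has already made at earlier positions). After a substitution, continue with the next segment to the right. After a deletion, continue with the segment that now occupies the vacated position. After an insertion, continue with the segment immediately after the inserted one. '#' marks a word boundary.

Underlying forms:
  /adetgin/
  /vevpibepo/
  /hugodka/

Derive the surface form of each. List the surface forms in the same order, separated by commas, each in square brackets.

/adetgin/:
  1 Progressive Voicing Assimilation: [adetgin] → [adetkin]
  2 Velar Palatalization: [adetkin] → [adettin]
  3 Voicing Between Vowels: no change — [adettin]
  4 Nasal Assimilation: no change — [adettin]
/vevpibepo/:
  1 Progressive Voicing Assimilation: [vevpibepo] → [vevbibepo]
  2 Velar Palatalization: no change — [vevbibepo]
  3 Voicing Between Vowels: [vevbibepo] → [vevbibebo]
  4 Nasal Assimilation: no change — [vevbibebo]
/hugodka/:
  1 Progressive Voicing Assimilation: [hugodka] → [hugodga]
  2 Velar Palatalization: no change — [hugodga]
  3 Voicing Between Vowels: no change — [hugodga]
  4 Nasal Assimilation: no change — [hugodga]

[adettin], [vevbibebo], [hugodga]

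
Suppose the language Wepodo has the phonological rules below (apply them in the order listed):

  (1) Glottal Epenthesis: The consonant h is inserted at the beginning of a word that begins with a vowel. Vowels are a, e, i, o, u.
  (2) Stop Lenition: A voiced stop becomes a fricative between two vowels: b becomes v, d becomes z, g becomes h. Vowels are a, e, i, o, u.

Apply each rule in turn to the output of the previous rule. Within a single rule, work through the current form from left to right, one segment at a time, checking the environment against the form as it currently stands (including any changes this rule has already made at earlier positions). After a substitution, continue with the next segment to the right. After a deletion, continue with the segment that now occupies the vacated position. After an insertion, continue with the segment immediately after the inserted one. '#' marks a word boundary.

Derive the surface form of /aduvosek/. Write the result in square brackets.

(1) Glottal Epenthesis: [aduvosek] → [haduvosek]
(2) Stop Lenition: [haduvosek] → [hazuvosek]

[hazuvosek]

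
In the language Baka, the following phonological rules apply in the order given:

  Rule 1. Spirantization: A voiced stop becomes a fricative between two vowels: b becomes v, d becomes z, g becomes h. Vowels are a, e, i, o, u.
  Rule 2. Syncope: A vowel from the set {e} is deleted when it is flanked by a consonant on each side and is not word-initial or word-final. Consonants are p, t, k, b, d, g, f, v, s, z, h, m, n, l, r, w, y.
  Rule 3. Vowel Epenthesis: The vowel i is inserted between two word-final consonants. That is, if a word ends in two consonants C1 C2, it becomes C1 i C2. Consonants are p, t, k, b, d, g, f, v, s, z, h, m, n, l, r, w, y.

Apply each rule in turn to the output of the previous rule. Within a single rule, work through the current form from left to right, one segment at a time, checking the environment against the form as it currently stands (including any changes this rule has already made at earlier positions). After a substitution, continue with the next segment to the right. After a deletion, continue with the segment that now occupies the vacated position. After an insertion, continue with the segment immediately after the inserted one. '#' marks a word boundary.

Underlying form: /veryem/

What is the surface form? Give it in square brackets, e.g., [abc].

Rule 1 Spirantization: no change — [veryem]
Rule 2 Syncope: [veryem] → [vrym]
Rule 3 Vowel Epenthesis: [vrym] → [vryim]

[vryim]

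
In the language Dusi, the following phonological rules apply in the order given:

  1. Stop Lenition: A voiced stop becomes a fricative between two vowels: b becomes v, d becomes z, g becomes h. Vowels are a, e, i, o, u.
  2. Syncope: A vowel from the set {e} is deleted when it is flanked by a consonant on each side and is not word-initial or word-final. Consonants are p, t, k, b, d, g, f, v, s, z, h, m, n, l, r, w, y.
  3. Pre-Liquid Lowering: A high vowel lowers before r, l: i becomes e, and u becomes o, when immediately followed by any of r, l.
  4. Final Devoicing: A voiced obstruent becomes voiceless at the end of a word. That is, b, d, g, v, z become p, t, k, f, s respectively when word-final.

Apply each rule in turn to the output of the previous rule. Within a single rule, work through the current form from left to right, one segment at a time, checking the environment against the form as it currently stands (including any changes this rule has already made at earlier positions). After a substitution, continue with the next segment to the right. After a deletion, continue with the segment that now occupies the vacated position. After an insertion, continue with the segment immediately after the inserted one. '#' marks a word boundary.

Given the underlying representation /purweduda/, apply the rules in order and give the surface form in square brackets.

1 Stop Lenition: [purweduda] → [purwezuza]
2 Syncope: [purwezuza] → [purwzuza]
3 Pre-Liquid Lowering: [purwzuza] → [porwzuza]
4 Final Devoicing: no change — [porwzuza]

[porwzuza]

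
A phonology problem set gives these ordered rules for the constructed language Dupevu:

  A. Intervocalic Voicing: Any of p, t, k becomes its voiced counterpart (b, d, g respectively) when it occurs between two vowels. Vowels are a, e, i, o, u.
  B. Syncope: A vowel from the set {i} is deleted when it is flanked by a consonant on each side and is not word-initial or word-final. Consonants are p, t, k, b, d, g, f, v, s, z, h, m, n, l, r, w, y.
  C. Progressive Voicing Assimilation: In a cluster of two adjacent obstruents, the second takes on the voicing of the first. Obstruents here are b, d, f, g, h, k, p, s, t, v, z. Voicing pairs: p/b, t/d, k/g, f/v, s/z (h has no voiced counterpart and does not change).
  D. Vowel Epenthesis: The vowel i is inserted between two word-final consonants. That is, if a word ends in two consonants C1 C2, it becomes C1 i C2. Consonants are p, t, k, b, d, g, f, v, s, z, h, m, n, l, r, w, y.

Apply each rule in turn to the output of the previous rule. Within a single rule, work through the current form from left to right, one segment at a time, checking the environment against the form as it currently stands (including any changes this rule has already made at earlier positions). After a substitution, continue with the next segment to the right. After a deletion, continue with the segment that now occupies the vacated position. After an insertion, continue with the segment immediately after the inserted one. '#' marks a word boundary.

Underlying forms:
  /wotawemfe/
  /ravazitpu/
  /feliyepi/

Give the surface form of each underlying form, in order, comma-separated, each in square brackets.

/wotawemfe/:
  A Intervocalic Voicing: [wotawemfe] → [wodawemfe]
  B Syncope: no change — [wodawemfe]
  C Progressive Voicing Assimilation: no change — [wodawemfe]
  D Vowel Epenthesis: no change — [wodawemfe]
/ravazitpu/:
  A Intervocalic Voicing: no change — [ravazitpu]
  B Syncope: [ravazitpu] → [ravaztpu]
  C Progressive Voicing Assimilation: [ravaztpu] → [ravazdbu]
  D Vowel Epenthesis: no change — [ravazdbu]
/feliyepi/:
  A Intervocalic Voicing: [feliyepi] → [feliyebi]
  B Syncope: [feliyebi] → [felyebi]
  C Progressive Voicing Assimilation: no change — [felyebi]
  D Vowel Epenthesis: no change — [felyebi]

[wodawemfe], [ravazdbu], [felyebi]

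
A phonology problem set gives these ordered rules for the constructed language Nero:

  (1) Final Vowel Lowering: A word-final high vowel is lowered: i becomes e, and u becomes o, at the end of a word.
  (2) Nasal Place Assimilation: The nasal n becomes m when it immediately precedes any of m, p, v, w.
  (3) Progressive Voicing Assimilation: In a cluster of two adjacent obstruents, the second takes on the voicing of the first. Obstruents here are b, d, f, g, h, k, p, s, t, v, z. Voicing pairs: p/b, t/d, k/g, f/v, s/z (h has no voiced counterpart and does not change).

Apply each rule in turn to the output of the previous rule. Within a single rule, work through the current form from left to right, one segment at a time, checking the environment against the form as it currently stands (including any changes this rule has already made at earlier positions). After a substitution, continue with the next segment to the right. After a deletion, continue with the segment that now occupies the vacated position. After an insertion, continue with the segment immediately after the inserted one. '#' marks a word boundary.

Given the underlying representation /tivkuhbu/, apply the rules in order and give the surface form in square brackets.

(1) Final Vowel Lowering: [tivkuhbu] → [tivkuhbo]
(2) Nasal Place Assimilation: no change — [tivkuhbo]
(3) Progressive Voicing Assimilation: [tivkuhbo] → [tivguhpo]

[tivguhpo]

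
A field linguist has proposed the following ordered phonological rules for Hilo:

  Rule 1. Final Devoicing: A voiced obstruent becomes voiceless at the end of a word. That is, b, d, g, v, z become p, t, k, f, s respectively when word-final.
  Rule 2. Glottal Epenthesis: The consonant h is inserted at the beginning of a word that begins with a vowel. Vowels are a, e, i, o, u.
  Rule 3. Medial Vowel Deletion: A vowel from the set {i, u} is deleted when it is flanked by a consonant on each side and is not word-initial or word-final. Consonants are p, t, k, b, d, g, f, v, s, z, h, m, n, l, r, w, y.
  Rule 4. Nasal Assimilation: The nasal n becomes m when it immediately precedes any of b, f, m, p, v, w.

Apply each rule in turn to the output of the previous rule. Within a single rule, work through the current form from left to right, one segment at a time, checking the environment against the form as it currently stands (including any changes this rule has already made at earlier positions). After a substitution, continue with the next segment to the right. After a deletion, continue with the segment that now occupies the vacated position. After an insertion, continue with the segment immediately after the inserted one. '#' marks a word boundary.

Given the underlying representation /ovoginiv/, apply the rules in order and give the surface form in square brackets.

Rule 1 Final Devoicing: [ovoginiv] → [ovoginif]
Rule 2 Glottal Epenthesis: [ovoginif] → [hovoginif]
Rule 3 Medial Vowel Deletion: [hovoginif] → [hovognf]
Rule 4 Nasal Assimilation: [hovognf] → [hovogmf]

[hovogmf]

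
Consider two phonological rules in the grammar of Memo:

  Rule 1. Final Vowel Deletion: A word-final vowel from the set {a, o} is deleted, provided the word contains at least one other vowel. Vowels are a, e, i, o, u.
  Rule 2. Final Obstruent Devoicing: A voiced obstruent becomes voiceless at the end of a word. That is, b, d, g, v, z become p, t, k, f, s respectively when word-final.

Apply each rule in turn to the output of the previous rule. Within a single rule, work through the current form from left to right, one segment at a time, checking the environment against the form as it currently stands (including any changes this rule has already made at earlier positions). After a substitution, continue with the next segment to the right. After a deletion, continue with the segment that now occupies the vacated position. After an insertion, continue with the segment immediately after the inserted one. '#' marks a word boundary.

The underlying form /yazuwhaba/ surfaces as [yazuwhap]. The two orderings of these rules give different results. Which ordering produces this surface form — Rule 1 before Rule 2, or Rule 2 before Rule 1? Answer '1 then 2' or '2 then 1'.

1 then 2

Order 1 then 2:
  1 Final Vowel Deletion: [yazuwhaba] → [yazuwhab]
  2 Final Obstruent Devoicing: [yazuwhab] → [yazuwhap]
  result: [yazuwhap]
Order 2 then 1:
  2 Final Obstruent Devoicing: no change — [yazuwhaba]
  1 Final Vowel Deletion: [yazuwhaba] → [yazuwhab]
  result: [yazuwhab]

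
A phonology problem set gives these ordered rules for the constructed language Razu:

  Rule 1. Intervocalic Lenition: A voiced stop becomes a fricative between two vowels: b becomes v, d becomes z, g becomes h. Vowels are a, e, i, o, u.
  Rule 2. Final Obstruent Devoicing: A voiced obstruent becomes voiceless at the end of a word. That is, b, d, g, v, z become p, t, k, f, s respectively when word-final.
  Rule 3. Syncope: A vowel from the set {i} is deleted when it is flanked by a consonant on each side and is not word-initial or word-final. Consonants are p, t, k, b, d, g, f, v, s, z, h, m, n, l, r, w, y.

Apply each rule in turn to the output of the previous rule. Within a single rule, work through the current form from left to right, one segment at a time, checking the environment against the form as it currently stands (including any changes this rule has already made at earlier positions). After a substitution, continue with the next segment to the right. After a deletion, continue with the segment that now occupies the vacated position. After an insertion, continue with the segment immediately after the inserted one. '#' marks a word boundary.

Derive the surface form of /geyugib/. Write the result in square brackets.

[geyuhp]

Rule 1 Intervocalic Lenition: [geyugib] → [geyuhib]
Rule 2 Final Obstruent Devoicing: [geyuhib] → [geyuhip]
Rule 3 Syncope: [geyuhip] → [geyuhp]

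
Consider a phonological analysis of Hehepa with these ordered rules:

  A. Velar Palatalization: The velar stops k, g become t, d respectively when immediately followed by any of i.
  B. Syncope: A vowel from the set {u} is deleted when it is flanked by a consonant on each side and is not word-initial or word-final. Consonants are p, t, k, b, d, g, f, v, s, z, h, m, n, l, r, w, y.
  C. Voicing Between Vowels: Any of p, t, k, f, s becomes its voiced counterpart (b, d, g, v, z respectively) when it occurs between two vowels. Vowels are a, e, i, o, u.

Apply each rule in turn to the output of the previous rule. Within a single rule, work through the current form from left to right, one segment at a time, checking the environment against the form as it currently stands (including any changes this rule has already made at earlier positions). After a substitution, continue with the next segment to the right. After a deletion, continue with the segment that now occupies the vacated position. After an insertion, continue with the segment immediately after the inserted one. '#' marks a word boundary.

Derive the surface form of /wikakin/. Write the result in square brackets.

[wigadin]

A Velar Palatalization: [wikakin] → [wikatin]
B Syncope: no change — [wikatin]
C Voicing Between Vowels: [wikatin] → [wigadin]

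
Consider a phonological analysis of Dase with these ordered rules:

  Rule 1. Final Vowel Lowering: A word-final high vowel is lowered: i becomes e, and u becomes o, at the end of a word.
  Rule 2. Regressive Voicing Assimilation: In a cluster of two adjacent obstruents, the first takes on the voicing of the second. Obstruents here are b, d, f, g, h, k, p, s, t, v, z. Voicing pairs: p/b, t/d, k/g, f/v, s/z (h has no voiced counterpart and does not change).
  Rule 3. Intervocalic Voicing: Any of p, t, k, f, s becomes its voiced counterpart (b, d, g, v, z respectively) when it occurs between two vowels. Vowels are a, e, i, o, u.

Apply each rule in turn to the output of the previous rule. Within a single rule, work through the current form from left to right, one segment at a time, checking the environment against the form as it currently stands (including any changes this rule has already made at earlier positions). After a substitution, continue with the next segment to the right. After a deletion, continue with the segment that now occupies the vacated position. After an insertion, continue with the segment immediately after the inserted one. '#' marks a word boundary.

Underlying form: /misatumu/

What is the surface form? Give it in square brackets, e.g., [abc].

[mizadumo]

Rule 1 Final Vowel Lowering: [misatumu] → [misatumo]
Rule 2 Regressive Voicing Assimilation: no change — [misatumo]
Rule 3 Intervocalic Voicing: [misatumo] → [mizadumo]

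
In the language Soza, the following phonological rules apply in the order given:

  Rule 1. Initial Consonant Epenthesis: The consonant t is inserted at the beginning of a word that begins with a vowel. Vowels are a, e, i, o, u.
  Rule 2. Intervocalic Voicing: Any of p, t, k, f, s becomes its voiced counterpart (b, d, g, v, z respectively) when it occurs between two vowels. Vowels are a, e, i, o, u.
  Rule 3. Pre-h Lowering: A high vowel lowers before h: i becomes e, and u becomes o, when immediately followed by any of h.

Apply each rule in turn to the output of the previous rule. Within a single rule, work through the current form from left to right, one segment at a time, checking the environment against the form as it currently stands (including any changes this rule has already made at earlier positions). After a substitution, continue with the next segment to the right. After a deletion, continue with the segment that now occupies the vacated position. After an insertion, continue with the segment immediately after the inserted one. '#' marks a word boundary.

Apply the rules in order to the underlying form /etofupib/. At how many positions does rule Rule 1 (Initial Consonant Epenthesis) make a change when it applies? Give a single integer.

Rule 1 Initial Consonant Epenthesis: [etofupib] → [tetofupib]
Rule 2 Intervocalic Voicing: [tetofupib] → [tedovubib]
Rule 3 Pre-h Lowering: no change — [tedovubib]
Rule Rule 1 changed 1 position(s).

1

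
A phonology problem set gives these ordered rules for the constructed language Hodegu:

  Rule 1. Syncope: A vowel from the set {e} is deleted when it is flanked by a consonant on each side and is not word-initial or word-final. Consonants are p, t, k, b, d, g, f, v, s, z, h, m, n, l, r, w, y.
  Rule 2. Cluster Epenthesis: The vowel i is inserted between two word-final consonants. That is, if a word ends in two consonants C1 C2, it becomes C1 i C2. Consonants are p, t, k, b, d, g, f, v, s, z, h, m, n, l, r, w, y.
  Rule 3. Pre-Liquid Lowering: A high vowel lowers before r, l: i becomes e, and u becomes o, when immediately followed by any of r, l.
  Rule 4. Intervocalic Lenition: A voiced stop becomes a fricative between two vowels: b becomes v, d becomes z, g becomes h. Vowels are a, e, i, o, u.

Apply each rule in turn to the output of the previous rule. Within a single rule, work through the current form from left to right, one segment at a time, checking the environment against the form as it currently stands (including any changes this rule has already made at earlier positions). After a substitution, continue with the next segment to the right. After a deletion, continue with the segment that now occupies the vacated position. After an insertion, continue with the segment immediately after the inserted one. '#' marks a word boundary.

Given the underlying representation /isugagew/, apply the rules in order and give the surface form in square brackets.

[isuhahiw]

Rule 1 Syncope: [isugagew] → [isugagw]
Rule 2 Cluster Epenthesis: [isugagw] → [isugagiw]
Rule 3 Pre-Liquid Lowering: no change — [isugagiw]
Rule 4 Intervocalic Lenition: [isugagiw] → [isuhahiw]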